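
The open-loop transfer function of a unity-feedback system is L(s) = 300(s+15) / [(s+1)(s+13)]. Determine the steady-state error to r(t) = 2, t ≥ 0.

26/4513

The open loop has no poles at the origin → type 0 system.
K_p = lim_{s→0} L(s) = 300·15 / (1·13) = 4500/13.
e_ss = 2/(1 + K_p) = 2/(4513/13) = 26/4513.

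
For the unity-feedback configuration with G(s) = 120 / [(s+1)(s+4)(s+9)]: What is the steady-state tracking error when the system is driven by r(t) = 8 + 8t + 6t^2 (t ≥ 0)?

infinity

System type = 0 (no poles at s=0). By superposition:
  • 8: e_ss = 8/(1+K_p) with K_p=10/3 → 24/13.
  • 8t: a type-0 system cannot track it, e_ss → ∞.
  • 6t^2: a type-0 system cannot track it, e_ss → ∞.
The unbounded component dominates.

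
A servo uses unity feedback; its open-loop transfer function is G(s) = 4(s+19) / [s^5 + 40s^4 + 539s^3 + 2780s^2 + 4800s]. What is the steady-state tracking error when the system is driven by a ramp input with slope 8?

Lowest-order denominator term is 4800s, so the open loop has 1 pole at the origin → type 1 system.
K_v = lim_{s→0} s·G(s) = 4·19 / 4800 = 19/1200.
e_ss = 8/K_v = 8/(19/1200) = 9600/19.

9600/19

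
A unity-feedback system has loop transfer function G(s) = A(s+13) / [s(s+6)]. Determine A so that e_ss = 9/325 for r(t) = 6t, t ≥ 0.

One free integrator in G(s): this is a type 1 system.
K_v = lim_{s→0} s·G(s) = A·13 / (6) = (13/6)·A.
e_ss = 6/K_v = 9/325 ⇒ K_v = 650/3 ⇒ A = (650/3)/(13/6) = 100.

100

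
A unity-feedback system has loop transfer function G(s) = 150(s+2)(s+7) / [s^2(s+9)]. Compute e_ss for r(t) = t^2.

G(s) has two factors of s in the denominator, so the system is type 2.
K_a = lim_{s→0} s^2·G(s) = 150·2·7 / (9) = 700/3.
r(t) = t^2 gives R(s) = 2/s^3.
e_ss = 2/K_a = 2/(700/3) = 3/350.

3/350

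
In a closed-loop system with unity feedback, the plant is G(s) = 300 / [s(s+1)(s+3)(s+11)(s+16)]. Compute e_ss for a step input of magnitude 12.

0

The open loop has one pole at the origin → type 1 system.
A type-1 system has K_p = ∞, so it tracks a step input with zero steady-state error.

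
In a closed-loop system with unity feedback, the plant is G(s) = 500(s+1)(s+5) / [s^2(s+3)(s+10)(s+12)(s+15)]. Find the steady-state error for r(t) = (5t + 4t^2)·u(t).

The open loop has two poles at the origin → type 2 system. Treating each term separately:
  • 5t: tracked with zero error.
  • 4t^2: e_ss = 8/K_a with K_a=25/54 → 17.28.
Total e_ss = 17.28.

17.28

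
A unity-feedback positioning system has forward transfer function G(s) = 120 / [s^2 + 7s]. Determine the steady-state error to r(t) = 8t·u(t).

7/15

Lowest-order denominator term is 7s, so the open loop has 1 pole at the origin → type 1 system.
K_v = lim_{s→0} s·G(s) = 120 / 7 = 120/7.
e_ss = 8/K_v = 8/(120/7) = 7/15.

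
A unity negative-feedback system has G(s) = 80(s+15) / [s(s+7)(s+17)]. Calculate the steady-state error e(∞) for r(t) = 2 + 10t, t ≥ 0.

The open loop has one pole at the origin → type 1 system. By superposition:
  • 2: tracked with zero error.
  • 10t: e_ss = 10/K_v with K_v=1200/119 → 119/120.
Total e_ss = 119/120.

119/120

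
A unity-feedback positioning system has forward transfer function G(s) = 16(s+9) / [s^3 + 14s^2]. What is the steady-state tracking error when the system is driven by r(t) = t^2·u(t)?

7/36

The denominator has no term below 14s^2 — 2 poles at s=0, type 2.
K_a = lim_{s→0} s^2·G(s) = 16·9 / 14 = 72/7.
r(t) = t^2 gives R(s) = 2/s^3.
e_ss = 2/K_a = 2/(72/7) = 7/36.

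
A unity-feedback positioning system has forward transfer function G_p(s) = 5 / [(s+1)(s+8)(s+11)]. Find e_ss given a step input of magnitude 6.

176/31

No free integrators in G_p(s): this is a type 0 system.
K_p = lim_{s→0} G_p(s) = 5 / (1·8·11) = 5/88.
e_ss = 6/(1 + K_p) = 6/(93/88) = 176/31.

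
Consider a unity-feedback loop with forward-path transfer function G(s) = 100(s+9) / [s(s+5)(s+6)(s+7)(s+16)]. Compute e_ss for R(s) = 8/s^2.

System type = 1 (one pole at s=0).
K_v = lim_{s→0} s·G(s) = 100·9 / (5·6·7·16) = 15/56.
e_ss = 8/K_v = 8/(15/56) = 448/15.

448/15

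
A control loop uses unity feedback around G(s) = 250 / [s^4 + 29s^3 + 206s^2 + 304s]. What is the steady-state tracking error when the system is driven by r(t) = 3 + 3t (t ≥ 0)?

Lowest-order denominator term is 304s, so the open loop has 1 pole at the origin → type 1 system. Treating each term separately:
  • 3: tracked with zero error.
  • 3t: e_ss = 3/K_v with K_v=125/152 → 3.648.
Total e_ss = 3.648.

3.648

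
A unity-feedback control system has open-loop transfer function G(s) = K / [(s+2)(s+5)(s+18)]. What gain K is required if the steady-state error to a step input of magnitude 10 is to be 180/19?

System type = 0 (no poles at s=0).
K_p = lim_{s→0} G(s) = K / (2·5·18) = (1/180)·K.
e_ss = 10/(1 + K_p) = 180/19 ⇒ 1 + (1/180)·K = 19/18 ⇒ K = 10.

10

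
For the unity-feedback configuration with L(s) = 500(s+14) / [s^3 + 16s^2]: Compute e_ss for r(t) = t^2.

4/875

Factoring s^2 from the denominator leaves a polynomial with constant term 16, so the system is type 2.
K_a = lim_{s→0} s^2·L(s) = 500·14 / 16 = 437.5.
r(t) = t^2 gives R(s) = 2/s^3.
e_ss = 2/K_a = 2/437.5 = 4/875.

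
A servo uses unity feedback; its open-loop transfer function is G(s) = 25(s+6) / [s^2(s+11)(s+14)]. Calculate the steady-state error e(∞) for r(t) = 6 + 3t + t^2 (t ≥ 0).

154/75

Two free integrators in G(s): this is a type 2 system. Treating each term separately:
  • 6: tracked with zero error.
  • 3t: tracked with zero error.
  • t^2: e_ss = 2/K_a with K_a=75/77 → 154/75.
Total e_ss = 154/75.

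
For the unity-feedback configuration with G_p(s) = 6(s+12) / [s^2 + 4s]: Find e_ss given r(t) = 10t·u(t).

The denominator has no term below 4s — 1 pole at s=0, type 1.
K_v = lim_{s→0} s·G_p(s) = 6·12 / 4 = 18.
e_ss = 10/K_v = 10/18 = 5/9.

5/9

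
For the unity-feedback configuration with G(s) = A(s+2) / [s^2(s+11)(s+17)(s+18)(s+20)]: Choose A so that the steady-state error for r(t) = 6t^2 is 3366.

120

The open loop has two poles at the origin → type 2 system.
K_a = lim_{s→0} s^2·G(s) = A·2 / (11·17·18·20) = (1/33660)·A.
e_ss = 12/K_a = 3366 ⇒ K_a = 2/561 ⇒ A = (2/561)/(1/33660) = 120.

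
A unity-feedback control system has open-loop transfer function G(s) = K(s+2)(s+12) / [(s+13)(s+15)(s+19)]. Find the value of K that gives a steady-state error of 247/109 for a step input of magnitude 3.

50

System type = 0 (no poles at s=0).
K_p = lim_{s→0} G(s) = K·2·12 / (13·15·19) = (8/1235)·K.
e_ss = 3/(1 + K_p) = 247/109 ⇒ 1 + (8/1235)·K = 327/247 ⇒ K = 50.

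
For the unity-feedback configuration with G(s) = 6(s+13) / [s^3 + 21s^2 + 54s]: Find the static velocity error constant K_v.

Lowest-order denominator term is 54s, so the open loop has 1 pole at the origin → type 1 system.
K_v = lim_{s→0} s·G(s) = 6·13 / 54 = 13/9.

13/9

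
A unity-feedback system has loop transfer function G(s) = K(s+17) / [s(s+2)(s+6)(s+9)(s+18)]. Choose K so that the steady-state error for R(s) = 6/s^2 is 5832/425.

50

System type = 1 (one pole at s=0).
K_v = lim_{s→0} s·G(s) = K·17 / (2·6·9·18) = (17/1944)·K.
e_ss = 6/K_v = 5832/425 ⇒ K_v = 425/972 ⇒ K = (425/972)/(17/1944) = 50.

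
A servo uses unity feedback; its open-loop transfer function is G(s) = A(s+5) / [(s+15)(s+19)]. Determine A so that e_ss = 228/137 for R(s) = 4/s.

80

System type = 0 (no poles at s=0).
K_p = lim_{s→0} G(s) = A·5 / (15·19) = (1/57)·A.
e_ss = 4/(1 + K_p) = 228/137 ⇒ 1 + (1/57)·A = 137/57 ⇒ A = 80.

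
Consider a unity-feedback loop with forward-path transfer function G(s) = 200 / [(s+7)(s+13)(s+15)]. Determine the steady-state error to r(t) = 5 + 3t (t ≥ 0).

infinity

G(s) has no factors of s in the denominator, so the system is type 0. By superposition:
  • 5: e_ss = 5/(1+K_p) with K_p=40/273 → 1365/313.
  • 3t: a type-0 system cannot track it, e_ss → ∞.
The unbounded component dominates.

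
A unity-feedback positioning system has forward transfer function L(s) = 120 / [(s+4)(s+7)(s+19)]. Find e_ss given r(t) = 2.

266/163

The open loop has no poles at the origin → type 0 system.
K_p = lim_{s→0} L(s) = 120 / (4·7·19) = 30/133.
e_ss = 2/(1 + K_p) = 2/(163/133) = 266/163.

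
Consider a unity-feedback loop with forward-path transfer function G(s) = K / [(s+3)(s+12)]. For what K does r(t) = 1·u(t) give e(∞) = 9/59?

200

G(s) has no factors of s in the denominator, so the system is type 0.
K_p = lim_{s→0} G(s) = K / (3·12) = (1/36)·K.
e_ss = 1/(1 + K_p) = 9/59 ⇒ 1 + (1/36)·K = 59/9 ⇒ K = 200.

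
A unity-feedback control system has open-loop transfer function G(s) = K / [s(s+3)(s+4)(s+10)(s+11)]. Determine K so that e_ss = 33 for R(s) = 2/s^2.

80

One free integrator in G(s): this is a type 1 system.
K_v = lim_{s→0} s·G(s) = K / (3·4·10·11) = (1/1320)·K.
e_ss = 2/K_v = 33 ⇒ K_v = 2/33 ⇒ K = (2/33)/(1/1320) = 80.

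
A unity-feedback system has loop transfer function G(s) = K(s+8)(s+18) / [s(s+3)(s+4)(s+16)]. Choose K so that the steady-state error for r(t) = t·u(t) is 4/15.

One free integrator in G(s): this is a type 1 system.
K_v = lim_{s→0} s·G(s) = K·8·18 / (3·4·16) = 0.75·K.
e_ss = 1/K_v = 4/15 ⇒ K_v = 3.75 ⇒ K = 3.75/0.75 = 5.

5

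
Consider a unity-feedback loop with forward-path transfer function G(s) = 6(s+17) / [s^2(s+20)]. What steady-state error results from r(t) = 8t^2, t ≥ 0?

160/51

Two free integrators in G(s): this is a type 2 system.
K_a = lim_{s→0} s^2·G(s) = 6·17 / (20) = 5.1.
r(t) = 8t^2 gives R(s) = 16/s^3.
e_ss = 16/K_a = 16/5.1 = 160/51.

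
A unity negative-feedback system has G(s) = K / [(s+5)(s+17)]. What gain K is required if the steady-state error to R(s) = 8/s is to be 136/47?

No free integrators in G(s): this is a type 0 system.
K_p = lim_{s→0} G(s) = K / (5·17) = (1/85)·K.
e_ss = 8/(1 + K_p) = 136/47 ⇒ 1 + (1/85)·K = 47/17 ⇒ K = 150.

150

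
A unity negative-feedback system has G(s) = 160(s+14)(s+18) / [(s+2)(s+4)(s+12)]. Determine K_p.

420

System type = 0 (no poles at s=0).
K_p = lim_{s→0} G(s) = 160·14·18 / (2·4·12) = 420.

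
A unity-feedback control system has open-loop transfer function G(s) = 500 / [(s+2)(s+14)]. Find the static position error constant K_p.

125/7

The open loop has no poles at the origin → type 0 system.
K_p = lim_{s→0} G(s) = 500 / (2·14) = 125/7.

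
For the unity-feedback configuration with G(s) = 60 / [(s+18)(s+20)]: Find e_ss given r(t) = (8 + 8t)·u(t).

infinity

The open loop has no poles at the origin → type 0 system. Treating each term separately:
  • 8: e_ss = 8/(1+K_p) with K_p=1/6 → 48/7.
  • 8t: a type-0 system cannot track it, e_ss → ∞.
The unbounded component dominates.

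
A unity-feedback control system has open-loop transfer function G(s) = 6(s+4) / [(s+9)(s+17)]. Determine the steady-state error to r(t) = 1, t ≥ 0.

G(s) has no factors of s in the denominator, so the system is type 0.
K_p = lim_{s→0} G(s) = 6·4 / (9·17) = 8/51.
e_ss = 1/(1 + K_p) = 1/(59/51) = 51/59.

51/59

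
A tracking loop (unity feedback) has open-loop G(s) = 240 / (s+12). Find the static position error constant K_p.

20

No free integrators in G(s): this is a type 0 system.
K_p = lim_{s→0} G(s) = 240 / (12) = 20.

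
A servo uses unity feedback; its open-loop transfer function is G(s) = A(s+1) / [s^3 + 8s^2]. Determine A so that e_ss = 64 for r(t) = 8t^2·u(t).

2

Lowest-order denominator term is 8s^2, so the open loop has 2 poles at the origin → type 2 system.
K_a = lim_{s→0} s^2·G(s) = A·1 / 8 = 0.125·A.
e_ss = 16/K_a = 64 ⇒ K_a = 0.25 ⇒ A = 0.25/0.125 = 2.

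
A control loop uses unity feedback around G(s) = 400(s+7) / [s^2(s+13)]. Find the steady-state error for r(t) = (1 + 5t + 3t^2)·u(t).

39/1400

G(s) has two factors of s in the denominator, so the system is type 2. Taking each input component in turn:
  • 1: tracked with zero error.
  • 5t: tracked with zero error.
  • 3t^2: e_ss = 6/K_a with K_a=2800/13 → 39/1400.
Total e_ss = 39/1400.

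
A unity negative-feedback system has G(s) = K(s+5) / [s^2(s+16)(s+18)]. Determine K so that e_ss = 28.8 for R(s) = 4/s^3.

8

System type = 2 (two poles at s=0).
K_a = lim_{s→0} s^2·G(s) = K·5 / (16·18) = (5/288)·K.
e_ss = 4/K_a = 28.8 ⇒ K_a = 5/36 ⇒ K = (5/36)/(5/288) = 8.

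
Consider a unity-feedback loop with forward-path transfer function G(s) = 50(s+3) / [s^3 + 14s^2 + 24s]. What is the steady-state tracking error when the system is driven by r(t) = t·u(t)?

0.16

The denominator has no term below 24s — 1 pole at s=0, type 1.
K_v = lim_{s→0} s·G(s) = 50·3 / 24 = 6.25.
e_ss = 1/K_v = 1/6.25 = 0.16.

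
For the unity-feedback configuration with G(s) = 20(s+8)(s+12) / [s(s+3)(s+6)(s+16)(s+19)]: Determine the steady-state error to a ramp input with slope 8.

22.8

One free integrator in G(s): this is a type 1 system.
K_v = lim_{s→0} s·G(s) = 20·8·12 / (3·6·16·19) = 20/57.
e_ss = 8/K_v = 8/(20/57) = 22.8.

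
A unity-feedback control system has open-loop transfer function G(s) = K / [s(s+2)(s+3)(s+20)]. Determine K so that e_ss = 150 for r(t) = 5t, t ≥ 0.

G(s) has one factor of s in the denominator, so the system is type 1.
K_v = lim_{s→0} s·G(s) = K / (2·3·20) = (1/120)·K.
e_ss = 5/K_v = 150 ⇒ K_v = 1/30 ⇒ K = (1/30)/(1/120) = 4.

4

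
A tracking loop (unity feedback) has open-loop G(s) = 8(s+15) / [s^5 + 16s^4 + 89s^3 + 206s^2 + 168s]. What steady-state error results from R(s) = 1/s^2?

The denominator has no term below 168s — 1 pole at s=0, type 1.
K_v = lim_{s→0} s·G(s) = 8·15 / 168 = 5/7.
e_ss = 1/K_v = 1/(5/7) = 1.4.

1.4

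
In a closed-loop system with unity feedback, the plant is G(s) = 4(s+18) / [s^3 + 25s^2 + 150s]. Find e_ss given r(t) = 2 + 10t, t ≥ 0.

The denominator has no term below 150s — 1 pole at s=0, type 1. Taking each input component in turn:
  • 2: tracked with zero error.
  • 10t: e_ss = 10/K_v with K_v=0.48 → 125/6.
Total e_ss = 125/6.

125/6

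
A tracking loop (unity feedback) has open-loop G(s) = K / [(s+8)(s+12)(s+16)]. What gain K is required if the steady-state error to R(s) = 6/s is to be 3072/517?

15

G(s) has no factors of s in the denominator, so the system is type 0.
K_p = lim_{s→0} G(s) = K / (8·12·16) = (1/1536)·K.
e_ss = 6/(1 + K_p) = 3072/517 ⇒ 1 + (1/1536)·K = 517/512 ⇒ K = 15.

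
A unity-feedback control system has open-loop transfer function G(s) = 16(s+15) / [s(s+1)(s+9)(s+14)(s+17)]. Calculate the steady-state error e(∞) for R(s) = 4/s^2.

One free integrator in G(s): this is a type 1 system.
K_v = lim_{s→0} s·G(s) = 16·15 / (1·9·14·17) = 40/357.
e_ss = 4/K_v = 4/(40/357) = 35.7.

35.7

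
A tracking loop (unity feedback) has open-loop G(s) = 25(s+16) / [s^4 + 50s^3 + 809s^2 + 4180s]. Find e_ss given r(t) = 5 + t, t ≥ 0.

10.45

Factoring s from the denominator leaves a polynomial with constant term 4180, so the system is type 1. Taking each input component in turn:
  • 5: tracked with zero error.
  • t: e_ss = 1/K_v with K_v=20/209 → 10.45.
Total e_ss = 10.45.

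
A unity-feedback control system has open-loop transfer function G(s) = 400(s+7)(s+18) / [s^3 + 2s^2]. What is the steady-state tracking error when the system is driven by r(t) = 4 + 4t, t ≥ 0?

0

Lowest-order denominator term is 2s^2, so the open loop has 2 poles at the origin → type 2 system. Taking each input component in turn:
  • 4: tracked with zero error.
  • 4t: tracked with zero error.
Total e_ss = 0.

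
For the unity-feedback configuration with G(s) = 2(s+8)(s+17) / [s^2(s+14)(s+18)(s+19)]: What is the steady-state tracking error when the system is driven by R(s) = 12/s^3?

3591/17

Two free integrators in G(s): this is a type 2 system.
K_a = lim_{s→0} s^2·G(s) = 2·8·17 / (14·18·19) = 68/1197.
r(t) = 6t^2 gives R(s) = 12/s^3.
e_ss = 12/K_a = 12/(68/1197) = 3591/17.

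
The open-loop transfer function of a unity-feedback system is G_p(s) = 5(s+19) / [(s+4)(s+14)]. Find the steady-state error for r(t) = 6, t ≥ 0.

System type = 0 (no poles at s=0).
K_p = lim_{s→0} G_p(s) = 5·19 / (4·14) = 95/56.
e_ss = 6/(1 + K_p) = 6/(151/56) = 336/151.

336/151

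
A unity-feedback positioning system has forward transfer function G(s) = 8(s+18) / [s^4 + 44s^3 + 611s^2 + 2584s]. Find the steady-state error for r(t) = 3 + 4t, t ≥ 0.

646/9

The denominator has no term below 2584s — 1 pole at s=0, type 1. Treating each term separately:
  • 3: tracked with zero error.
  • 4t: e_ss = 4/K_v with K_v=18/323 → 646/9.
Total e_ss = 646/9.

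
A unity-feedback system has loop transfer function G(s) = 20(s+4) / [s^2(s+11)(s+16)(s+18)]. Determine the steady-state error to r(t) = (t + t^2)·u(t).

79.2

Two free integrators in G(s): this is a type 2 system. Treating each term separately:
  • t: tracked with zero error.
  • t^2: e_ss = 2/K_a with K_a=5/198 → 79.2.
Total e_ss = 79.2.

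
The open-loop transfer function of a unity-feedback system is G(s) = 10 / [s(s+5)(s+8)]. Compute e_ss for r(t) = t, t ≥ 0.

System type = 1 (one pole at s=0).
K_v = lim_{s→0} s·G(s) = 10 / (5·8) = 0.25.
e_ss = 1/K_v = 1/0.25 = 4.

4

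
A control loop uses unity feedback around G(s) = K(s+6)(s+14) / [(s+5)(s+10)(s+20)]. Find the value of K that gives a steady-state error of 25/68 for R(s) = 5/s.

G(s) has no factors of s in the denominator, so the system is type 0.
K_p = lim_{s→0} G(s) = K·6·14 / (5·10·20) = 0.084·K.
e_ss = 5/(1 + K_p) = 25/68 ⇒ 1 + 0.084·K = 13.6 ⇒ K = 150.

150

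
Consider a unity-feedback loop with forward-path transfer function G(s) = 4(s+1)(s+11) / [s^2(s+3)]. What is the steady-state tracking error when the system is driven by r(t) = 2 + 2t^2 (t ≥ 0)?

3/11

The open loop has two poles at the origin → type 2 system. By superposition:
  • 2: tracked with zero error.
  • 2t^2: e_ss = 4/K_a with K_a=44/3 → 3/11.
Total e_ss = 3/11.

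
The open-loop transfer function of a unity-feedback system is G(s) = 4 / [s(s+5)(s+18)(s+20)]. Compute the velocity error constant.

One free integrator in G(s): this is a type 1 system.
K_v = lim_{s→0} s·G(s) = 4 / (5·18·20) = 1/450.

1/450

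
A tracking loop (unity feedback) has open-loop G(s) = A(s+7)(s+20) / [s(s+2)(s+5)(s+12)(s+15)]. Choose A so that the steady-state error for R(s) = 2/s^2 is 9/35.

100

G(s) has one factor of s in the denominator, so the system is type 1.
K_v = lim_{s→0} s·G(s) = A·7·20 / (2·5·12·15) = (7/90)·A.
e_ss = 2/K_v = 9/35 ⇒ K_v = 70/9 ⇒ A = (70/9)/(7/90) = 100.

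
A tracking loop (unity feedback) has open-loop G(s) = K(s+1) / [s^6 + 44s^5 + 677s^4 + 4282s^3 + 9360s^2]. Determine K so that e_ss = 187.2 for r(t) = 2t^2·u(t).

Factoring s^2 from the denominator leaves a polynomial with constant term 9360, so the system is type 2.
K_a = lim_{s→0} s^2·G(s) = K·1 / 9360 = (1/9360)·K.
e_ss = 4/K_a = 187.2 ⇒ K_a = 5/234 ⇒ K = (5/234)/(1/9360) = 200.

200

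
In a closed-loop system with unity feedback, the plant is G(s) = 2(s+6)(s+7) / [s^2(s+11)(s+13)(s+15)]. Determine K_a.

The open loop has two poles at the origin → type 2 system.
K_a = lim_{s→0} s^2·G(s) = 2·6·7 / (11·13·15) = 28/715.

28/715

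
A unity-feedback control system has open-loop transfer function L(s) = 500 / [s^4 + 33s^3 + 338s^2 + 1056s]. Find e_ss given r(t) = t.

Lowest-order denominator term is 1056s, so the open loop has 1 pole at the origin → type 1 system.
K_v = lim_{s→0} s·L(s) = 500 / 1056 = 125/264.
e_ss = 1/K_v = 1/(125/264) = 2.112.

2.112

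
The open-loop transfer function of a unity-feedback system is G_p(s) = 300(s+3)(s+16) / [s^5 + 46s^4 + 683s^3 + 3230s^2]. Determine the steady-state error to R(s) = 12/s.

Factoring s^2 from the denominator leaves a polynomial with constant term 3230, so the system is type 2.
A type-2 system has K_p = ∞, so it tracks a step input with zero steady-state error.

0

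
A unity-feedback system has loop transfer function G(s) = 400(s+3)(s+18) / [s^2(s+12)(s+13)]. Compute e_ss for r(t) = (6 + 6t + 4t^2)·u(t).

System type = 2 (two poles at s=0). Taking each input component in turn:
  • 6: tracked with zero error.
  • 6t: tracked with zero error.
  • 4t^2: e_ss = 8/K_a with K_a=1800/13 → 13/225.
Total e_ss = 13/225.

13/225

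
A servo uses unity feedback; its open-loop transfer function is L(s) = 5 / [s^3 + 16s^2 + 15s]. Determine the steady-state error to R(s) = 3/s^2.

Factoring s from the denominator leaves a polynomial with constant term 15, so the system is type 1.
K_v = lim_{s→0} s·L(s) = 5 / 15 = 1/3.
e_ss = 3/K_v = 3/(1/3) = 9.

9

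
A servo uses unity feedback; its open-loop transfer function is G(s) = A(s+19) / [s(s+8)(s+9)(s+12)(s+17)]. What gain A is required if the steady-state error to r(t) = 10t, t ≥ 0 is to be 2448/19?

60

G(s) has one factor of s in the denominator, so the system is type 1.
K_v = lim_{s→0} s·G(s) = A·19 / (8·9·12·17) = (19/14688)·A.
e_ss = 10/K_v = 2448/19 ⇒ K_v = 95/1224 ⇒ A = (95/1224)/(19/14688) = 60.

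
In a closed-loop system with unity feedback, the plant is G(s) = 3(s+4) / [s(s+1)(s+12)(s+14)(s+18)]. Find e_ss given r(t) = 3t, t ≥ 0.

System type = 1 (one pole at s=0).
K_v = lim_{s→0} s·G(s) = 3·4 / (1·12·14·18) = 1/252.
e_ss = 3/K_v = 3/(1/252) = 756.

756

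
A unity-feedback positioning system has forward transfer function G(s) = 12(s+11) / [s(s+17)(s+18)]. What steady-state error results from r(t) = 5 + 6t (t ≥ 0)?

The open loop has one pole at the origin → type 1 system. By superposition:
  • 5: tracked with zero error.
  • 6t: e_ss = 6/K_v with K_v=22/51 → 153/11.
Total e_ss = 153/11.

153/11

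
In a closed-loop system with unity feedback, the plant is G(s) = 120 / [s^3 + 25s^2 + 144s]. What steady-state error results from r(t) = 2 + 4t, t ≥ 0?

Lowest-order denominator term is 144s, so the open loop has 1 pole at the origin → type 1 system. By superposition:
  • 2: tracked with zero error.
  • 4t: e_ss = 4/K_v with K_v=5/6 → 4.8.
Total e_ss = 4.8.

4.8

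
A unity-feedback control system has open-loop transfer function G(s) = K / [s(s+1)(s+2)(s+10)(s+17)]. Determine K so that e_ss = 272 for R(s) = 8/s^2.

The open loop has one pole at the origin → type 1 system.
K_v = lim_{s→0} s·G(s) = K / (1·2·10·17) = (1/340)·K.
e_ss = 8/K_v = 272 ⇒ K_v = 1/34 ⇒ K = (1/34)/(1/340) = 10.

10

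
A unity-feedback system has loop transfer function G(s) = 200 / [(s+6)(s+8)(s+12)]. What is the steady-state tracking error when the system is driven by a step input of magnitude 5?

No free integrators in G(s): this is a type 0 system.
K_p = lim_{s→0} G(s) = 200 / (6·8·12) = 25/72.
e_ss = 5/(1 + K_p) = 5/(97/72) = 360/97.

360/97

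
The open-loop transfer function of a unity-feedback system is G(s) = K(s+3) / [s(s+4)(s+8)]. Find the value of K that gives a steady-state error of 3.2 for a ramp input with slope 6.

The open loop has one pole at the origin → type 1 system.
K_v = lim_{s→0} s·G(s) = K·3 / (4·8) = (3/32)·K.
e_ss = 6/K_v = 3.2 ⇒ K_v = 1.875 ⇒ K = 1.875/(3/32) = 20.

20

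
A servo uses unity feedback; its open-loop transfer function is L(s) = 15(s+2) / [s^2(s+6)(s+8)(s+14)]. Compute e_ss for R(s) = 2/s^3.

The open loop has two poles at the origin → type 2 system.
K_a = lim_{s→0} s^2·L(s) = 15·2 / (6·8·14) = 5/112.
r(t) = t^2 gives R(s) = 2/s^3.
e_ss = 2/K_a = 2/(5/112) = 44.8.

44.8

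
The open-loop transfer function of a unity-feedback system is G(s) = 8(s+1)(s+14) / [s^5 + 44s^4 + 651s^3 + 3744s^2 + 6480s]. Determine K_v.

The denominator has no term below 6480s — 1 pole at s=0, type 1.
K_v = lim_{s→0} s·G(s) = 8·1·14 / 6480 = 7/405.

7/405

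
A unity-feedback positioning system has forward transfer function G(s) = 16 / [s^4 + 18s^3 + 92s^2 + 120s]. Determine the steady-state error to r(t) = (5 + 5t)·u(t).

37.5

Factoring s from the denominator leaves a polynomial with constant term 120, so the system is type 1. Treating each term separately:
  • 5: tracked with zero error.
  • 5t: e_ss = 5/K_v with K_v=2/15 → 37.5.
Total e_ss = 37.5.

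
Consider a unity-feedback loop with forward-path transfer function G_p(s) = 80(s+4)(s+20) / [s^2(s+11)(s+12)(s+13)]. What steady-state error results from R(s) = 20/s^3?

5.3625

System type = 2 (two poles at s=0).
K_a = lim_{s→0} s^2·G_p(s) = 80·4·20 / (11·12·13) = 1600/429.
r(t) = 10t^2 gives R(s) = 20/s^3.
e_ss = 20/K_a = 20/(1600/429) = 5.3625.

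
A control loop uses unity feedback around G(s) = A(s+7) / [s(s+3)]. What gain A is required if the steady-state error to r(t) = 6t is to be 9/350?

100

The open loop has one pole at the origin → type 1 system.
K_v = lim_{s→0} s·G(s) = A·7 / (3) = (7/3)·A.
e_ss = 6/K_v = 9/350 ⇒ K_v = 700/3 ⇒ A = (700/3)/(7/3) = 100.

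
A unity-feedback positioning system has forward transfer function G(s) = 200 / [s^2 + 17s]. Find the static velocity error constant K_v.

200/17

Factoring s from the denominator leaves a polynomial with constant term 17, so the system is type 1.
K_v = lim_{s→0} s·G(s) = 200 / 17 = 200/17.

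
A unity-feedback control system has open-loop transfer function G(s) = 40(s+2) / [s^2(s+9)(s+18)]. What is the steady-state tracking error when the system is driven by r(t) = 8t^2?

32.4

System type = 2 (two poles at s=0).
K_a = lim_{s→0} s^2·G(s) = 40·2 / (9·18) = 40/81.
r(t) = 8t^2 gives R(s) = 16/s^3.
e_ss = 16/K_a = 16/(40/81) = 32.4.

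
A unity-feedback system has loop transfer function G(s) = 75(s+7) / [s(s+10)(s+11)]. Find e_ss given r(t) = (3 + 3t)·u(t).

System type = 1 (one pole at s=0). Taking each input component in turn:
  • 3: tracked with zero error.
  • 3t: e_ss = 3/K_v with K_v=105/22 → 22/35.
Total e_ss = 22/35.

22/35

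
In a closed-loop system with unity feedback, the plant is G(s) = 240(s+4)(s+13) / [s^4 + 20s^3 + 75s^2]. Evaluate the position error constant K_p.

infinity

K_p = lim_{s→0} G(s); with 2 poles at the origin the limit diverges, so K_p = ∞.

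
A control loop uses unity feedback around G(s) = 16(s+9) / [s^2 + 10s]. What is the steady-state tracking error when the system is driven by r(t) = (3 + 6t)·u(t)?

Lowest-order denominator term is 10s, so the open loop has 1 pole at the origin → type 1 system. By superposition:
  • 3: tracked with zero error.
  • 6t: e_ss = 6/K_v with K_v=14.4 → 5/12.
Total e_ss = 5/12.

5/12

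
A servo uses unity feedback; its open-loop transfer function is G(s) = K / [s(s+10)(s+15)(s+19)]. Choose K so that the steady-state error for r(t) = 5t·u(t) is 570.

System type = 1 (one pole at s=0).
K_v = lim_{s→0} s·G(s) = K / (10·15·19) = (1/2850)·K.
e_ss = 5/K_v = 570 ⇒ K_v = 1/114 ⇒ K = (1/114)/(1/2850) = 25.

25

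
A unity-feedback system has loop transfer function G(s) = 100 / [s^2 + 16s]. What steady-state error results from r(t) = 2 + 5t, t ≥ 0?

0.8

The denominator has no term below 16s — 1 pole at s=0, type 1. Taking each input component in turn:
  • 2: tracked with zero error.
  • 5t: e_ss = 5/K_v with K_v=6.25 → 0.8.
Total e_ss = 0.8.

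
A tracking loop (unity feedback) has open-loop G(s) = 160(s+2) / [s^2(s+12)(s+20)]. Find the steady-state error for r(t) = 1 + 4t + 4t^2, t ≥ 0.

6

G(s) has two factors of s in the denominator, so the system is type 2. Treating each term separately:
  • 1: tracked with zero error.
  • 4t: tracked with zero error.
  • 4t^2: e_ss = 8/K_a with K_a=4/3 → 6.
Total e_ss = 6.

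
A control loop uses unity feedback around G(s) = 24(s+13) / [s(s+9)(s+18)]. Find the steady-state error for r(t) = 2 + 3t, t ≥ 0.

G(s) has one factor of s in the denominator, so the system is type 1. By superposition:
  • 2: tracked with zero error.
  • 3t: e_ss = 3/K_v with K_v=52/27 → 81/52.
Total e_ss = 81/52.

81/52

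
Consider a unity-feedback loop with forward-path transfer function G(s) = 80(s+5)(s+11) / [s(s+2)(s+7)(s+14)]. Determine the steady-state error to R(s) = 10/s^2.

G(s) has one factor of s in the denominator, so the system is type 1.
K_v = lim_{s→0} s·G(s) = 80·5·11 / (2·7·14) = 1100/49.
e_ss = 10/K_v = 10/(1100/49) = 49/110.

49/110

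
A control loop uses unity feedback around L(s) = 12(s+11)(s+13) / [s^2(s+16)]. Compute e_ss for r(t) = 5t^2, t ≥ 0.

40/429

System type = 2 (two poles at s=0).
K_a = lim_{s→0} s^2·L(s) = 12·11·13 / (16) = 107.25.
r(t) = 5t^2 gives R(s) = 10/s^3.
e_ss = 10/K_a = 10/107.25 = 40/429.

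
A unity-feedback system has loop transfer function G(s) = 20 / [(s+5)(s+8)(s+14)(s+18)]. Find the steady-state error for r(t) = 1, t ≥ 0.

G(s) has no factors of s in the denominator, so the system is type 0.
K_p = lim_{s→0} G(s) = 20 / (5·8·14·18) = 1/504.
e_ss = 1/(1 + K_p) = 1/(505/504) = 504/505.

504/505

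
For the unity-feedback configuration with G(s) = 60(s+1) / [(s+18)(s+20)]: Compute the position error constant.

System type = 0 (no poles at s=0).
K_p = lim_{s→0} G(s) = 60·1 / (18·20) = 1/6.

1/6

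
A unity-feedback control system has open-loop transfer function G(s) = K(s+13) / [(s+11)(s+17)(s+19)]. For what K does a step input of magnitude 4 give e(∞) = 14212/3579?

G(s) has no factors of s in the denominator, so the system is type 0.
K_p = lim_{s→0} G(s) = K·13 / (11·17·19) = (13/3553)·K.
e_ss = 4/(1 + K_p) = 14212/3579 ⇒ 1 + (13/3553)·K = 3579/3553 ⇒ K = 2.

2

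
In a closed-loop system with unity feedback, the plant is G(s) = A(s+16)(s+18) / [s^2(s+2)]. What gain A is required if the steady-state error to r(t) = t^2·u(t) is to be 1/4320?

G(s) has two factors of s in the denominator, so the system is type 2.
K_a = lim_{s→0} s^2·G(s) = A·16·18 / (2) = 144·A.
e_ss = 2/K_a = 1/4320 ⇒ K_a = 8640 ⇒ A = 8640/144 = 60.

60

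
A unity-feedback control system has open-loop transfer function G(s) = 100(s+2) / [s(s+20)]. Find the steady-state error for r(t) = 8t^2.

System type = 1 (one pole at s=0).
K_a = lim_{s→0} s^2·G(s) = 0; the steady-state error to this parabolic input grows without bound.

infinity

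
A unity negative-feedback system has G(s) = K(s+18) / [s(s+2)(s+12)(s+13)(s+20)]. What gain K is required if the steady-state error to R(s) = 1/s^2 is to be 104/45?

150

G(s) has one factor of s in the denominator, so the system is type 1.
K_v = lim_{s→0} s·G(s) = K·18 / (2·12·13·20) = (3/1040)·K.
e_ss = 1/K_v = 104/45 ⇒ K_v = 45/104 ⇒ K = (45/104)/(3/1040) = 150.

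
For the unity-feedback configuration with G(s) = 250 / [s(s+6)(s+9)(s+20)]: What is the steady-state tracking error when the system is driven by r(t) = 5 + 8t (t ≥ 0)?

34.56

System type = 1 (one pole at s=0). By superposition:
  • 5: tracked with zero error.
  • 8t: e_ss = 8/K_v with K_v=25/108 → 34.56.
Total e_ss = 34.56.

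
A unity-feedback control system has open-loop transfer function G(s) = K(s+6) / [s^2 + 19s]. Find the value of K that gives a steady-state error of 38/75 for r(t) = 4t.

25

Factoring s from the denominator leaves a polynomial with constant term 19, so the system is type 1.
K_v = lim_{s→0} s·G(s) = K·6 / 19 = (6/19)·K.
e_ss = 4/K_v = 38/75 ⇒ K_v = 150/19 ⇒ K = (150/19)/(6/19) = 25.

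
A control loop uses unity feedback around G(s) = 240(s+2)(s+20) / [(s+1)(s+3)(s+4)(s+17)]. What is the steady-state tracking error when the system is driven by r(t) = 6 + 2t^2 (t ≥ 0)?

No free integrators in G(s): this is a type 0 system. Treating each term separately:
  • 6: e_ss = 6/(1+K_p) with K_p=800/17 → 102/817.
  • 2t^2: a type-0 system cannot track it, e_ss → ∞.
The unbounded component dominates.

infinity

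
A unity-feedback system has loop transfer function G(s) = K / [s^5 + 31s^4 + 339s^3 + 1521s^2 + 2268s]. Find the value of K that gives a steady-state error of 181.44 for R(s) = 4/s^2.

The denominator has no term below 2268s — 1 pole at s=0, type 1.
K_v = lim_{s→0} s·G(s) = K / 2268 = (1/2268)·K.
e_ss = 4/K_v = 181.44 ⇒ K_v = 25/1134 ⇒ K = (25/1134)/(1/2268) = 50.

50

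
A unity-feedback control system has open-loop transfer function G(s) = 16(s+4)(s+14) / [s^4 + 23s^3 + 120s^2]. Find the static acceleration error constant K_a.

The denominator has no term below 120s^2 — 2 poles at s=0, type 2.
K_a = lim_{s→0} s^2·G(s) = 16·4·14 / 120 = 112/15.

112/15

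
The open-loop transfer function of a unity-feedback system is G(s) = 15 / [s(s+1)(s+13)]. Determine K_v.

One free integrator in G(s): this is a type 1 system.
K_v = lim_{s→0} s·G(s) = 15 / (1·13) = 15/13.

15/13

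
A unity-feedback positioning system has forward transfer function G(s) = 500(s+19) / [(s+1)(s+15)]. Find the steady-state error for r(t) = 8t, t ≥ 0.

infinity

No free integrators in G(s): this is a type 0 system.
K_v = lim_{s→0} s·G(s) = 0; the steady-state error to this ramp input grows without bound.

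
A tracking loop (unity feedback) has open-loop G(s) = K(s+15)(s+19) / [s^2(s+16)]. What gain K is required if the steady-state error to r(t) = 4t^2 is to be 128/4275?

G(s) has two factors of s in the denominator, so the system is type 2.
K_a = lim_{s→0} s^2·G(s) = K·15·19 / (16) = 17.8125·K.
e_ss = 8/K_a = 128/4275 ⇒ K_a = 267.1875 ⇒ K = 267.1875/17.8125 = 15.

15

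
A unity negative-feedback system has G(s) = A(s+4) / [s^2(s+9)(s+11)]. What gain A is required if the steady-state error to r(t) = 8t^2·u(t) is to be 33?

System type = 2 (two poles at s=0).
K_a = lim_{s→0} s^2·G(s) = A·4 / (9·11) = (4/99)·A.
e_ss = 16/K_a = 33 ⇒ K_a = 16/33 ⇒ A = (16/33)/(4/99) = 12.

12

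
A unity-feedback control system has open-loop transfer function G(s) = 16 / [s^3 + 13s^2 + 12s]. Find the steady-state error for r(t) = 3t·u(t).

2.25

Factoring s from the denominator leaves a polynomial with constant term 12, so the system is type 1.
K_v = lim_{s→0} s·G(s) = 16 / 12 = 4/3.
e_ss = 3/K_v = 3/(4/3) = 2.25.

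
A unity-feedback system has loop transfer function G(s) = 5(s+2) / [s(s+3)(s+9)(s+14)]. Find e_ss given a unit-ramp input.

37.8

G(s) has one factor of s in the denominator, so the system is type 1.
K_v = lim_{s→0} s·G(s) = 5·2 / (3·9·14) = 5/189.
e_ss = 1/K_v = 1/(5/189) = 37.8.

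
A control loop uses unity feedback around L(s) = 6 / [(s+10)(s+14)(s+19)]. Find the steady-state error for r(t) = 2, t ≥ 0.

2660/1333

L(s) has no factors of s in the denominator, so the system is type 0.
K_p = lim_{s→0} L(s) = 6 / (10·14·19) = 3/1330.
e_ss = 2/(1 + K_p) = 2/(1333/1330) = 2660/1333.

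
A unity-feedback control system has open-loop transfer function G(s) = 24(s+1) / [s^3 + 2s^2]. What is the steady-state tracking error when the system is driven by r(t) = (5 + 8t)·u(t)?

The denominator has no term below 2s^2 — 2 poles at s=0, type 2. Treating each term separately:
  • 5: tracked with zero error.
  • 8t: tracked with zero error.
Total e_ss = 0.

0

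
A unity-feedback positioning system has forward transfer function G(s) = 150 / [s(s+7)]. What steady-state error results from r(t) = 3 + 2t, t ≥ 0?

System type = 1 (one pole at s=0). Taking each input component in turn:
  • 3: tracked with zero error.
  • 2t: e_ss = 2/K_v with K_v=150/7 → 7/75.
Total e_ss = 7/75.

7/75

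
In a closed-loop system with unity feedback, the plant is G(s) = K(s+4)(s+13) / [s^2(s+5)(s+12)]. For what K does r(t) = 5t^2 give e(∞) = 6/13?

25

System type = 2 (two poles at s=0).
K_a = lim_{s→0} s^2·G(s) = K·4·13 / (5·12) = (13/15)·K.
e_ss = 10/K_a = 6/13 ⇒ K_a = 65/3 ⇒ K = (65/3)/(13/15) = 25.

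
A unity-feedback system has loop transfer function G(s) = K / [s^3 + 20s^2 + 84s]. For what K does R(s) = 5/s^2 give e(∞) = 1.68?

Factoring s from the denominator leaves a polynomial with constant term 84, so the system is type 1.
K_v = lim_{s→0} s·G(s) = K / 84 = (1/84)·K.
e_ss = 5/K_v = 1.68 ⇒ K_v = 125/42 ⇒ K = (125/42)/(1/84) = 250.

250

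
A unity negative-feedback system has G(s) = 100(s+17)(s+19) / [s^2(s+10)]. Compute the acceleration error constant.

3230

The open loop has two poles at the origin → type 2 system.
K_a = lim_{s→0} s^2·G(s) = 100·17·19 / (10) = 3230.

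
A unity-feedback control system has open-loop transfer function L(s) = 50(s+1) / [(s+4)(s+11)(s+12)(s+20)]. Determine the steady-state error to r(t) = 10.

10560/1061

System type = 0 (no poles at s=0).
K_p = lim_{s→0} L(s) = 50·1 / (4·11·12·20) = 5/1056.
e_ss = 10/(1 + K_p) = 10/(1061/1056) = 10560/1061.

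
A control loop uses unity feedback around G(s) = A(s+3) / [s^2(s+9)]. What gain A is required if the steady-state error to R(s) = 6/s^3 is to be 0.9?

20

Two free integrators in G(s): this is a type 2 system.
K_a = lim_{s→0} s^2·G(s) = A·3 / (9) = (1/3)·A.
e_ss = 6/K_a = 0.9 ⇒ K_a = 20/3 ⇒ A = (20/3)/(1/3) = 20.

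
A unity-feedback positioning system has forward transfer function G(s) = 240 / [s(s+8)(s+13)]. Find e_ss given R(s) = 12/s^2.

5.2

G(s) has one factor of s in the denominator, so the system is type 1.
K_v = lim_{s→0} s·G(s) = 240 / (8·13) = 30/13.
e_ss = 12/K_v = 12/(30/13) = 5.2.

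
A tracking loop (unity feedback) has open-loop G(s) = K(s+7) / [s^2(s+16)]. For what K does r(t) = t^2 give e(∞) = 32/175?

25

System type = 2 (two poles at s=0).
K_a = lim_{s→0} s^2·G(s) = K·7 / (16) = 0.4375·K.
e_ss = 2/K_a = 32/175 ⇒ K_a = 10.9375 ⇒ K = 10.9375/0.4375 = 25.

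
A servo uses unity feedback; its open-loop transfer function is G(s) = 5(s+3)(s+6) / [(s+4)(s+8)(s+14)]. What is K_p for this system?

No free integrators in G(s): this is a type 0 system.
K_p = lim_{s→0} G(s) = 5·3·6 / (4·8·14) = 45/224.

45/224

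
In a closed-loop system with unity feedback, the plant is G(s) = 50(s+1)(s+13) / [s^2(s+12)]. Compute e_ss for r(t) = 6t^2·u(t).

The open loop has two poles at the origin → type 2 system.
K_a = lim_{s→0} s^2·G(s) = 50·1·13 / (12) = 325/6.
r(t) = 6t^2 gives R(s) = 12/s^3.
e_ss = 12/K_a = 12/(325/6) = 72/325.

72/325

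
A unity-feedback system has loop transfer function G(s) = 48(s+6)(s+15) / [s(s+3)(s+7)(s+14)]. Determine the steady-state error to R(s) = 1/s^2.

49/720

The open loop has one pole at the origin → type 1 system.
K_v = lim_{s→0} s·G(s) = 48·6·15 / (3·7·14) = 720/49.
e_ss = 1/K_v = 1/(720/49) = 49/720.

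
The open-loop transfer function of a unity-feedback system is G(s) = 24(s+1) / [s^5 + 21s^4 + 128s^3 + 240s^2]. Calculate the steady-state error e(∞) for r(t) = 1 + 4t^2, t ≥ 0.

80

Factoring s^2 from the denominator leaves a polynomial with constant term 240, so the system is type 2. Treating each term separately:
  • 1: tracked with zero error.
  • 4t^2: e_ss = 8/K_a with K_a=0.1 → 80.
Total e_ss = 80.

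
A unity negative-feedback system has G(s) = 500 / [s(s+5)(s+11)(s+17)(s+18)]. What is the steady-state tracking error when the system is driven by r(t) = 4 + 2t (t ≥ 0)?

67.32

The open loop has one pole at the origin → type 1 system. By superposition:
  • 4: tracked with zero error.
  • 2t: e_ss = 2/K_v with K_v=50/1683 → 67.32.
Total e_ss = 67.32.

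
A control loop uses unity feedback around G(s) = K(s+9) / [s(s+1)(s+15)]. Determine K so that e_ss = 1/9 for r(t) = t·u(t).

15

One free integrator in G(s): this is a type 1 system.
K_v = lim_{s→0} s·G(s) = K·9 / (1·15) = 0.6·K.
e_ss = 1/K_v = 1/9 ⇒ K_v = 9 ⇒ K = 9/0.6 = 15.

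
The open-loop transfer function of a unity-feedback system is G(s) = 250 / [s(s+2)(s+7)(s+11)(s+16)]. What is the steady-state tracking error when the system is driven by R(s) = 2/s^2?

One free integrator in G(s): this is a type 1 system.
K_v = lim_{s→0} s·G(s) = 250 / (2·7·11·16) = 125/1232.
e_ss = 2/K_v = 2/(125/1232) = 19.712.

19.712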